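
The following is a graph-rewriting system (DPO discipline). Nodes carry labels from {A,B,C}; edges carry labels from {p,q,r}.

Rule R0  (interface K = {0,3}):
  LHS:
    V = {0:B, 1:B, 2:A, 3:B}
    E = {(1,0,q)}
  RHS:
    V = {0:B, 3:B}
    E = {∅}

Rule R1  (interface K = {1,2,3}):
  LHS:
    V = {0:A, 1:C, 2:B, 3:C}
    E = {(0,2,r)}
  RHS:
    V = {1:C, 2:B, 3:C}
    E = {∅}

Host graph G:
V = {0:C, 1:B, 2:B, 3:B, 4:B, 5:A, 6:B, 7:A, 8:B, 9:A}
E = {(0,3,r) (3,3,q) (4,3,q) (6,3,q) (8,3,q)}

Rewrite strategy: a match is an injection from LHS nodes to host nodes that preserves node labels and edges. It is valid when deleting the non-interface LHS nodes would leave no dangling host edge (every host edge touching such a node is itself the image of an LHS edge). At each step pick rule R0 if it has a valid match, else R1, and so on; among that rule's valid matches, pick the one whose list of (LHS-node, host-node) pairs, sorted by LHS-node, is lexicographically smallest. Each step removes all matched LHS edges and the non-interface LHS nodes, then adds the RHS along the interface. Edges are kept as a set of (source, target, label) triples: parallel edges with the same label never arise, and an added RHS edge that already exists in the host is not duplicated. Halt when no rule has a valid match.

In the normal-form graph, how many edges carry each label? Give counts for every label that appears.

start.  V:10 E:5  edges: 0-r->3 3-q->3 4-q->3 6-q->3 8-q->3
1. fire R0 via {0↦3, 1↦4, 2↦5, 3↦1}  →  V:8 E:4  edges: 0-r->3 3-q->3 6-q->3 8-q->3
2. fire R0 via {0↦3, 1↦6, 2↦7, 3↦1}  →  V:6 E:3  edges: 0-r->3 3-q->3 8-q->3
3. fire R0 via {0↦3, 1↦8, 2↦9, 3↦1}  →  V:4 E:2  edges: 0-r->3 3-q->3
normal form: no rule applies after step 3
NF edges: [(0, 3, 'r'), (3, 3, 'q')]

Answer: q:1 r:1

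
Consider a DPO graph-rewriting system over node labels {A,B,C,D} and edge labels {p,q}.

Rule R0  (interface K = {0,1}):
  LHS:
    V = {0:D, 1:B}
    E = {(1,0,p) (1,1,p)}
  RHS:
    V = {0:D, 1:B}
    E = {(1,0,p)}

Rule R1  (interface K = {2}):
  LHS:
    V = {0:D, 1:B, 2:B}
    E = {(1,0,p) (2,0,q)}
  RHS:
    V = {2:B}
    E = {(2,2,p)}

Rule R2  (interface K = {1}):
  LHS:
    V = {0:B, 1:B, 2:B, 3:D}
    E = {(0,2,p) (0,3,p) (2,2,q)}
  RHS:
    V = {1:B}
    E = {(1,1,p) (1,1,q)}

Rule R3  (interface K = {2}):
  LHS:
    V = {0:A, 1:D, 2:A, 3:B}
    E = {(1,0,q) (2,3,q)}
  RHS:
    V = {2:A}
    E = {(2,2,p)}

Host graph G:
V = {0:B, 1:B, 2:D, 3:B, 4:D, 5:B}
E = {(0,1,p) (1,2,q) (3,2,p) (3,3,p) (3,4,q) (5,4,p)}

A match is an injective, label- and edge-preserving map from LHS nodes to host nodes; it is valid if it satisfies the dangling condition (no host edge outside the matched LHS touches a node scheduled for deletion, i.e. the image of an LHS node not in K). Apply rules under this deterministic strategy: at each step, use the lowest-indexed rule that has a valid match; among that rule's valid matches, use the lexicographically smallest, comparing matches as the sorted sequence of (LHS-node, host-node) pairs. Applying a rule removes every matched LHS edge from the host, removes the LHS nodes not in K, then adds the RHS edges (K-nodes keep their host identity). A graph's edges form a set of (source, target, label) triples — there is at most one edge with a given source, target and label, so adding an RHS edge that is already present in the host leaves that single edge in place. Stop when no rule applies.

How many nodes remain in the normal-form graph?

Answer: 2

Steps:
initial: |V|=6 |E|=6  E = 0-p->1 1-q->2 3-p->2 3-p->3 3-q->4 5-p->4
step 1: apply R0 at {0↦2, 1↦3}  → |V|=6 |E|=5  E = 0-p->1 1-q->2 3-p->2 3-q->4 5-p->4
step 2: apply R1 at {0↦4, 1↦5, 2↦3}  → |V|=4 |E|=4  E = 0-p->1 1-q->2 3-p->2 3-p->3
step 3: apply R0 at {0↦2, 1↦3}  → |V|=4 |E|=3  E = 0-p->1 1-q->2 3-p->2
step 4: apply R1 at {0↦2, 1↦3, 2↦1}  → |V|=2 |E|=2  E = 0-p->1 1-p->1
final graph: no rule applies after step 4
NF nodes: {0:B, 1:B}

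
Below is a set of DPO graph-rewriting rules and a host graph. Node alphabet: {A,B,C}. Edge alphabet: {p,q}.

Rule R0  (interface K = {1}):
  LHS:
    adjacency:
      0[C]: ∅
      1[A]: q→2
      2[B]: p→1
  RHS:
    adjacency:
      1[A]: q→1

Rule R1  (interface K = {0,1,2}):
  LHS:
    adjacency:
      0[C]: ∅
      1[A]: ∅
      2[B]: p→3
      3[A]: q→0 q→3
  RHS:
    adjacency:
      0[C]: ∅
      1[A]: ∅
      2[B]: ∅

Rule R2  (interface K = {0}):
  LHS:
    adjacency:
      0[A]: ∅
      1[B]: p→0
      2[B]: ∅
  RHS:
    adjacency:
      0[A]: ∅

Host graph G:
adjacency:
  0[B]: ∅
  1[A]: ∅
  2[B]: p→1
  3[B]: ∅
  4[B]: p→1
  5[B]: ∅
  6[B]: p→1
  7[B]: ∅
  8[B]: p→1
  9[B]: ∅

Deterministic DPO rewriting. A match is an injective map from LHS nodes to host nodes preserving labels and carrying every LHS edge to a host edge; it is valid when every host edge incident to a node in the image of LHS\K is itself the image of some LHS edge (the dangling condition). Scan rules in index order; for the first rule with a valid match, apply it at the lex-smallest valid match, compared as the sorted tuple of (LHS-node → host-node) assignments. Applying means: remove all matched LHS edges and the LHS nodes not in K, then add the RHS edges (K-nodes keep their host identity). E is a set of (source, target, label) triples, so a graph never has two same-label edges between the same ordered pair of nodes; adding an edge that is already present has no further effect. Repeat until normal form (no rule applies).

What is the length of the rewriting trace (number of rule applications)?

initial: |V|=10 |E|=4  E = 2-p->1 4-p->1 6-p->1 8-p->1
step 1: apply R2 at {0↦1, 1↦2, 2↦0}  → |V|=8 |E|=3  E = 4-p->1 6-p->1 8-p->1
step 2: apply R2 at {0↦1, 1↦4, 2↦3}  → |V|=6 |E|=2  E = 6-p->1 8-p->1
step 3: apply R2 at {0↦1, 1↦6, 2↦5}  → |V|=4 |E|=1  E = 8-p->1
step 4: apply R2 at {0↦1, 1↦8, 2↦7}  → |V|=2 |E|=0  E = ∅
final graph: no rule applies after step 4

Answer: 4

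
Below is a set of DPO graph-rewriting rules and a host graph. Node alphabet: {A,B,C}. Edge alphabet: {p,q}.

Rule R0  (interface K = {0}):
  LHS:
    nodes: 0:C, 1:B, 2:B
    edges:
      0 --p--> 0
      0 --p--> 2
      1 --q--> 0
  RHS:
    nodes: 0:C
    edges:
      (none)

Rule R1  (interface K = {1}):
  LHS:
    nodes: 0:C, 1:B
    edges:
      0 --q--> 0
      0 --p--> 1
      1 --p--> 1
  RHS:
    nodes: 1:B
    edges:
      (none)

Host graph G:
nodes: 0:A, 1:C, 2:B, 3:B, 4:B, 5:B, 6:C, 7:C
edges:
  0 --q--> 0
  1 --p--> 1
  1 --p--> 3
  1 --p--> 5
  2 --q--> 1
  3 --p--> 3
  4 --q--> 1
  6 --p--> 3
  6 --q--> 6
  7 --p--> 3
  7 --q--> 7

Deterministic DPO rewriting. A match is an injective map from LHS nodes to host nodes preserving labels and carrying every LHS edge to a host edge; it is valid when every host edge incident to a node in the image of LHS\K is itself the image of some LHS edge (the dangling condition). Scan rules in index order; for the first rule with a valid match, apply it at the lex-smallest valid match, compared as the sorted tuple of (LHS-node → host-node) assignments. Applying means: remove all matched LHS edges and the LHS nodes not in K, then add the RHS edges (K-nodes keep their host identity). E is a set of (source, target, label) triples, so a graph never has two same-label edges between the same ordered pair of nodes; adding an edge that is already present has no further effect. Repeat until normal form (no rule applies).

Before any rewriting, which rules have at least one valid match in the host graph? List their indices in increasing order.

Answer: [R0,R1]

Rewrite trace:
R0: 2 valid matches — {0↦1, 1↦2, 2↦5}, {0↦1, 1↦4, 2↦5}
R1: 2 valid matches — {0↦6, 1↦3}, {0↦7, 1↦3}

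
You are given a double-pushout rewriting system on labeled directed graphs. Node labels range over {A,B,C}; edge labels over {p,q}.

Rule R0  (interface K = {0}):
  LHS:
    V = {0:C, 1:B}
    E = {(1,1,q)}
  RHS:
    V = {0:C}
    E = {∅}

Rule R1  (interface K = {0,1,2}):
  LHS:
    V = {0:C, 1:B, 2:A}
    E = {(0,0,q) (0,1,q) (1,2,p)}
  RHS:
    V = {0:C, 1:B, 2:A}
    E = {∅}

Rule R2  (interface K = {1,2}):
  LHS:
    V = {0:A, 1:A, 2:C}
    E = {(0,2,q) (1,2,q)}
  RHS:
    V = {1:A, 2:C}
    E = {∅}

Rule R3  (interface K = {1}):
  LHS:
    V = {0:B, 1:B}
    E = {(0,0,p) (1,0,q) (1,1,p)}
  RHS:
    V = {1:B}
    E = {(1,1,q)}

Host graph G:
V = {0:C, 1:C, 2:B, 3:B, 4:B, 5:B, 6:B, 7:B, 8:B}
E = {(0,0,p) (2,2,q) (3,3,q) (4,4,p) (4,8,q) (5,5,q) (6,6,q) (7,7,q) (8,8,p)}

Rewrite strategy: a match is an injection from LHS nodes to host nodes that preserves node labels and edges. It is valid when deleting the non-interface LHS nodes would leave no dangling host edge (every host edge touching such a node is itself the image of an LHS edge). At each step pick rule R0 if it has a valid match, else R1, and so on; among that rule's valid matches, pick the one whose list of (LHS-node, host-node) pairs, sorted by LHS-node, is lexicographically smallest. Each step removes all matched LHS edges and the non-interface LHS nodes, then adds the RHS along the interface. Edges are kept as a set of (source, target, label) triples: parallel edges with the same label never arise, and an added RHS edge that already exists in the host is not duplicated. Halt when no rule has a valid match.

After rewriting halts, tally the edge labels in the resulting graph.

Answer: p:1

Rewrite trace:
start.  V:9 E:9  edges: 0-p->0 2-q->2 3-q->3 4-p->4 4-q->8 5-q->5 6-q->6 7-q->7 8-p->8
1. fire R0 via {0↦0, 1↦2}  →  V:8 E:8  edges: 0-p->0 3-q->3 4-p->4 4-q->8 5-q->5 6-q->6 7-q->7 8-p->8
2. fire R0 via {0↦0, 1↦3}  →  V:7 E:7  edges: 0-p->0 4-p->4 4-q->8 5-q->5 6-q->6 7-q->7 8-p->8
3. fire R0 via {0↦0, 1↦5}  →  V:6 E:6  edges: 0-p->0 4-p->4 4-q->8 6-q->6 7-q->7 8-p->8
4. fire R0 via {0↦0, 1↦6}  →  V:5 E:5  edges: 0-p->0 4-p->4 4-q->8 7-q->7 8-p->8
5. fire R0 via {0↦0, 1↦7}  →  V:4 E:4  edges: 0-p->0 4-p->4 4-q->8 8-p->8
6. fire R3 via {0↦8, 1↦4}  →  V:3 E:2  edges: 0-p->0 4-q->4
7. fire R0 via {0↦0, 1↦4}  →  V:2 E:1  edges: 0-p->0
normal form: no rule applies after step 7
NF edges: [(0, 0, 'p')]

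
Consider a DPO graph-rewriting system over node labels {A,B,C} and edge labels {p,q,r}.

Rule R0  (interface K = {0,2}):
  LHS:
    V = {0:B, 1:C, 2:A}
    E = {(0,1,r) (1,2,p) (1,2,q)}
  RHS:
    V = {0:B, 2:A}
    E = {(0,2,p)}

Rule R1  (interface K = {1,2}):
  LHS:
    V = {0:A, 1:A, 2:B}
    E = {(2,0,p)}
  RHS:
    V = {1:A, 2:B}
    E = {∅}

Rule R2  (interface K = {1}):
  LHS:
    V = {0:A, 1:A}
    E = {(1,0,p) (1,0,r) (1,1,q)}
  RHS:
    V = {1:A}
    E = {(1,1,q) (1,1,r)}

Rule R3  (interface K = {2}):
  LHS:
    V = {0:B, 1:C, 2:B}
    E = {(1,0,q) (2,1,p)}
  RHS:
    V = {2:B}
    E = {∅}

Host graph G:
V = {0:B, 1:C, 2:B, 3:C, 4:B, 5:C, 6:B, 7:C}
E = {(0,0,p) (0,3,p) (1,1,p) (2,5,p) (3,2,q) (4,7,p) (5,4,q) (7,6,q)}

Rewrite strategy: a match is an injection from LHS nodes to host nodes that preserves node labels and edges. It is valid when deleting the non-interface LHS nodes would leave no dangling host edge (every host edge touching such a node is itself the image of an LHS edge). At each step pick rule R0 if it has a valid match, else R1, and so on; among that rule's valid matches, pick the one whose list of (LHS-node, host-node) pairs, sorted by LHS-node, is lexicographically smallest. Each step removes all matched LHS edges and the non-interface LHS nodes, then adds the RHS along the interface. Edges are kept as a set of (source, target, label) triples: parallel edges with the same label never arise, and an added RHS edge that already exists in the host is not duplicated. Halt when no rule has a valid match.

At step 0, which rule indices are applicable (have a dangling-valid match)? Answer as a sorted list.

Answer: [R3]

Derivation:
R0: no valid match — LHS pattern not found
R1: no valid match — LHS pattern not found
R2: no valid match — LHS pattern not found
R3: 1 valid match — {0↦6, 1↦7, 2↦4}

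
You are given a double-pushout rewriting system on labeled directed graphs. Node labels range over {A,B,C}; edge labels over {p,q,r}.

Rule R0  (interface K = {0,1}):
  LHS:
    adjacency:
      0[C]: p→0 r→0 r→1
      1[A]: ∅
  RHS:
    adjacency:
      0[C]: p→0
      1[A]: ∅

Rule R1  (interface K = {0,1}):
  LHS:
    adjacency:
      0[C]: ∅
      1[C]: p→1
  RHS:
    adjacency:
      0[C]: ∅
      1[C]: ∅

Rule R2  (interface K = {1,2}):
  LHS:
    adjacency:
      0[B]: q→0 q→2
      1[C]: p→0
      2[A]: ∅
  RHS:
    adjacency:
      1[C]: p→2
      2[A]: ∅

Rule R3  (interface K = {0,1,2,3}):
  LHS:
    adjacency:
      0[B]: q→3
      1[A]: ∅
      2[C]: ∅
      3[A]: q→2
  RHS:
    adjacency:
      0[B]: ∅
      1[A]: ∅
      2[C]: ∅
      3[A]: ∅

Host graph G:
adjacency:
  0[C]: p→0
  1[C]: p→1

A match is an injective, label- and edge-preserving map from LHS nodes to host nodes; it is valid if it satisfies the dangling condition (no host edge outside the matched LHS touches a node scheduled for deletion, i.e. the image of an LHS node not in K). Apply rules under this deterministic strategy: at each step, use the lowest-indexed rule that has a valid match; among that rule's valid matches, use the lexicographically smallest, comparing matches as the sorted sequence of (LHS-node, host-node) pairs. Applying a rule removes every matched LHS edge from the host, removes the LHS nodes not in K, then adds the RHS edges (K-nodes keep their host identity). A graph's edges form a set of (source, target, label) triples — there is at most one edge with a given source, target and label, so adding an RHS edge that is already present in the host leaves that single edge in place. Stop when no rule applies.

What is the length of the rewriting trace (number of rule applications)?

Answer: 2

Derivation:
initial: |V|=2 |E|=2  E = 0-p->0 1-p->1
step 1: apply R1 at {0↦0, 1↦1}  → |V|=2 |E|=1  E = 0-p->0
step 2: apply R1 at {0↦1, 1↦0}  → |V|=2 |E|=0  E = ∅
halt: no rule applies after step 2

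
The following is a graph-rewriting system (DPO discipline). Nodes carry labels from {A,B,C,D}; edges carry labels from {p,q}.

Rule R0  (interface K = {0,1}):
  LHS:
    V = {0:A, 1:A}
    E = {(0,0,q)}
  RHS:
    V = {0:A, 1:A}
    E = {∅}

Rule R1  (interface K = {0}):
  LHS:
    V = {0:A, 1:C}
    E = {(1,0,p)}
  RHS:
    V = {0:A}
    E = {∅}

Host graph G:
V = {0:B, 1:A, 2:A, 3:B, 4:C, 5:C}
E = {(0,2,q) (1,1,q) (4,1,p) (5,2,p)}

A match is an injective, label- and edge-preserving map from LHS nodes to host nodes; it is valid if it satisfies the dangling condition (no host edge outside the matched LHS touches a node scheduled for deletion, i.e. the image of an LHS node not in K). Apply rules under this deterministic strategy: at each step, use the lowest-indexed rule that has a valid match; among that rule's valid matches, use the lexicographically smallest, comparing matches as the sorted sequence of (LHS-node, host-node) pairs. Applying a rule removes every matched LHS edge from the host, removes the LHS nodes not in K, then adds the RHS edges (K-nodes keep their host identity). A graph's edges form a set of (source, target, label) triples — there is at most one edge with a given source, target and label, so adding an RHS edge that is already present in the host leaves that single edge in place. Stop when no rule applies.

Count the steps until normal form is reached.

Answer: 3

Rewrite trace:
[0] host  ⇒  6 nodes, 4 edges  {0-q->2 1-q->1 4-p->1 5-p->2}
[1] R0 @ {0↦1, 1↦2}  ⇒  6 nodes, 3 edges  {0-q->2 4-p->1 5-p->2}
[2] R1 @ {0↦1, 1↦4}  ⇒  5 nodes, 2 edges  {0-q->2 5-p->2}
[3] R1 @ {0↦2, 1↦5}  ⇒  4 nodes, 1 edges  {0-q->2}
normal form: no rule applies after step 3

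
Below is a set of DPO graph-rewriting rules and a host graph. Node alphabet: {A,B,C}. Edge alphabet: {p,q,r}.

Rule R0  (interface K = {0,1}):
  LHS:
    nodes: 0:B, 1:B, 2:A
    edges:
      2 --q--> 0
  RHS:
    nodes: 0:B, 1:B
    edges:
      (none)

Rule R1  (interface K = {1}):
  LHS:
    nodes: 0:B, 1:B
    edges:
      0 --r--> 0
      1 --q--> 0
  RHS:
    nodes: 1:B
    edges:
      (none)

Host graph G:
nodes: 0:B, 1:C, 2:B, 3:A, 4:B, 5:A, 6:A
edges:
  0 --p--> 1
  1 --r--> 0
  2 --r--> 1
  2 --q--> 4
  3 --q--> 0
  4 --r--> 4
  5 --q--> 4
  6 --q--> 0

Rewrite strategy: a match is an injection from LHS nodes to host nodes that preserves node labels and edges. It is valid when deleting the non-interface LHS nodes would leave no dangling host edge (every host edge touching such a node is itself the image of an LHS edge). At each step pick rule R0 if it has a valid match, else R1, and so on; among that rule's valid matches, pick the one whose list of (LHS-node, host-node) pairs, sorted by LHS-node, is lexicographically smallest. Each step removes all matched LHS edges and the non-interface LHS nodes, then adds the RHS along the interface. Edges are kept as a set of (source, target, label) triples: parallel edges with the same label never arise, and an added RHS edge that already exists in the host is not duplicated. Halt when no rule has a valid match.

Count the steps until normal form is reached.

initial: |V|=7 |E|=8  E = 0-p->1 1-r->0 2-r->1 2-q->4 3-q->0 4-r->4 5-q->4 6-q->0
step 1: apply R0 at {0↦0, 1↦2, 2↦3}  → |V|=6 |E|=7  E = 0-p->1 1-r->0 2-r->1 2-q->4 4-r->4 5-q->4 6-q->0
step 2: apply R0 at {0↦0, 1↦2, 2↦6}  → |V|=5 |E|=6  E = 0-p->1 1-r->0 2-r->1 2-q->4 4-r->4 5-q->4
step 3: apply R0 at {0↦4, 1↦0, 2↦5}  → |V|=4 |E|=5  E = 0-p->1 1-r->0 2-r->1 2-q->4 4-r->4
step 4: apply R1 at {0↦4, 1↦2}  → |V|=3 |E|=3  E = 0-p->1 1-r->0 2-r->1
final graph: no rule applies after step 4

Answer: 4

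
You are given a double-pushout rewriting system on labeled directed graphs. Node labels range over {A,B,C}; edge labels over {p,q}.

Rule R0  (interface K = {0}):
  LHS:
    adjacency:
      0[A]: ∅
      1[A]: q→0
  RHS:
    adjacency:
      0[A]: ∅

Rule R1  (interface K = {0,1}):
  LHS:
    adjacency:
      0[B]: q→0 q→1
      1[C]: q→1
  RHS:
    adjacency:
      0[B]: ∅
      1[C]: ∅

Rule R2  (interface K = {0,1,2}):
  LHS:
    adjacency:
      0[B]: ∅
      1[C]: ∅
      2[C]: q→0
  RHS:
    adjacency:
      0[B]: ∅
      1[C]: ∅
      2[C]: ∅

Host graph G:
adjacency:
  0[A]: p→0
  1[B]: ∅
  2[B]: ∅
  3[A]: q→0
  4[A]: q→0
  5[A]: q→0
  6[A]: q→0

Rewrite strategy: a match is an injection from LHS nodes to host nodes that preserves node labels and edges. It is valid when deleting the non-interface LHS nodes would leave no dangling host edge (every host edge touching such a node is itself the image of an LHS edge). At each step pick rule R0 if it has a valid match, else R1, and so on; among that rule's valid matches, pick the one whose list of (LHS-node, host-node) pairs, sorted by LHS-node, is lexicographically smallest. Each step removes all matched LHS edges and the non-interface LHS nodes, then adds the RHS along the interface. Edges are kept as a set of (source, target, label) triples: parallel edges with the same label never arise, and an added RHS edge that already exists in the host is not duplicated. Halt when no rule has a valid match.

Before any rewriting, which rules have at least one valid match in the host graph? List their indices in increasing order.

R0: 4 valid matches — {0↦0, 1↦3}, {0↦0, 1↦4}, {0↦0, 1↦5} (+1 more)
R1: no valid match — LHS pattern not found
R2: no valid match — LHS pattern not found

Answer: [R0]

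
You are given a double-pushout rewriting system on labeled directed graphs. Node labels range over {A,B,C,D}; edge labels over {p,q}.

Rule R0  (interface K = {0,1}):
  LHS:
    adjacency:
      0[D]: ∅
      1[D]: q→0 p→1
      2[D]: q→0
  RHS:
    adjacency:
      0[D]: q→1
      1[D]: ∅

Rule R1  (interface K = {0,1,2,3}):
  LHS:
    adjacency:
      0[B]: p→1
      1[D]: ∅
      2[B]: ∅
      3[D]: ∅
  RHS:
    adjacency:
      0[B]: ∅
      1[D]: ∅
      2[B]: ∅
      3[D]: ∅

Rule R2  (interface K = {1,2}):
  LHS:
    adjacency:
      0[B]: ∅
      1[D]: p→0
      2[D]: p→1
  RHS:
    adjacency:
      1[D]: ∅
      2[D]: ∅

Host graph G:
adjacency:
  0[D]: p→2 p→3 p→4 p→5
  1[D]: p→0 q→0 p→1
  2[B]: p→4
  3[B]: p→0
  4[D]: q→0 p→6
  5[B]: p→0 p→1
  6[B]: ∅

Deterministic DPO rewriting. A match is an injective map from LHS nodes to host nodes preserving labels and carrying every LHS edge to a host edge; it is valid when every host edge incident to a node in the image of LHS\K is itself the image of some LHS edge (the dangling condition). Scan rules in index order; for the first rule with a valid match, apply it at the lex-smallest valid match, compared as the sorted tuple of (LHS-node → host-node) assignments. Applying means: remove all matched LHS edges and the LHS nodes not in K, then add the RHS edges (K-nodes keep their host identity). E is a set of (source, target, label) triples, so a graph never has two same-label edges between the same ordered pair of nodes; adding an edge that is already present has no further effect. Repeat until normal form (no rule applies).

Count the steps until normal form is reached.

Answer: 7

Derivation:
initial: |V|=7 |E|=13  E = 0-p->2 0-p->3 0-p->4 0-p->5 1-p->0 1-q->0 1-p->1 2-p->4 3-p->0 4-q->0 4-p->6 5-p->0 5-p->1
step 1: apply R1 at {0↦2, 1↦4, 2↦3, 3↦0}  → |V|=7 |E|=12  E = 0-p->2 0-p->3 0-p->4 0-p->5 1-p->0 1-q->0 1-p->1 3-p->0 4-q->0 4-p->6 5-p->0 5-p->1
step 2: apply R1 at {0↦3, 1↦0, 2↦2, 3↦1}  → |V|=7 |E|=11  E = 0-p->2 0-p->3 0-p->4 0-p->5 1-p->0 1-q->0 1-p->1 4-q->0 4-p->6 5-p->0 5-p->1
step 3: apply R1 at {0↦5, 1↦0, 2↦2, 3↦1}  → |V|=7 |E|=10  E = 0-p->2 0-p->3 0-p->4 0-p->5 1-p->0 1-q->0 1-p->1 4-q->0 4-p->6 5-p->1
step 4: apply R1 at {0↦5, 1↦1, 2↦2, 3↦0}  → |V|=7 |E|=9  E = 0-p->2 0-p->3 0-p->4 0-p->5 1-p->0 1-q->0 1-p->1 4-q->0 4-p->6
step 5: apply R2 at {0↦2, 1↦0, 2↦1}  → |V|=6 |E|=7  E = 0-p->3 0-p->4 0-p->5 1-q->0 1-p->1 4-q->0 4-p->6
step 6: apply R2 at {0↦6, 1↦4, 2↦0}  → |V|=5 |E|=5  E = 0-p->3 0-p->5 1-q->0 1-p->1 4-q->0
step 7: apply R0 at {0↦0, 1↦1, 2↦4}  → |V|=4 |E|=3  E = 0-q->1 0-p->3 0-p->5
halt: no rule applies after step 7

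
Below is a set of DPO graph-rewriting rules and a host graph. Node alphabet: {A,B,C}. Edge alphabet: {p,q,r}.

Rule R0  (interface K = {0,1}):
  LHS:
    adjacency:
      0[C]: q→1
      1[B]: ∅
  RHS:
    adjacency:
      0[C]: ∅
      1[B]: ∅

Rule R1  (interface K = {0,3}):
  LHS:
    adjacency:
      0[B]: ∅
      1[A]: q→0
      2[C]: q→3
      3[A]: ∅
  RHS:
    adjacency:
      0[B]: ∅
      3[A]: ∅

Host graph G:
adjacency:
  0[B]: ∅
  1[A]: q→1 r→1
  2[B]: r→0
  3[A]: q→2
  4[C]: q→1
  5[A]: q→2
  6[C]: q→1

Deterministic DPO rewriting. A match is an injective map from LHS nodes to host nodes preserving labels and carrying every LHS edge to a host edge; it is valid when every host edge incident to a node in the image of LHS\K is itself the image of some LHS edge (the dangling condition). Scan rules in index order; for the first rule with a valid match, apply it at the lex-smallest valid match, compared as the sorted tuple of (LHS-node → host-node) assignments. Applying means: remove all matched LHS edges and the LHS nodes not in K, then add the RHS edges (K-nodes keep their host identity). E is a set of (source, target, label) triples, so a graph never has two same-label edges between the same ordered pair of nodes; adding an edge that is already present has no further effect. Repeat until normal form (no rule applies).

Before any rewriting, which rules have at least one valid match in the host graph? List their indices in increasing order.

R0: no valid match — LHS pattern not found
R1: 4 valid matches — {0↦2, 1↦3, 2↦4, 3↦1}, {0↦2, 1↦3, 2↦6, 3↦1}, {0↦2, 1↦5, 2↦4, 3↦1} (+1 more)

Answer: [R1]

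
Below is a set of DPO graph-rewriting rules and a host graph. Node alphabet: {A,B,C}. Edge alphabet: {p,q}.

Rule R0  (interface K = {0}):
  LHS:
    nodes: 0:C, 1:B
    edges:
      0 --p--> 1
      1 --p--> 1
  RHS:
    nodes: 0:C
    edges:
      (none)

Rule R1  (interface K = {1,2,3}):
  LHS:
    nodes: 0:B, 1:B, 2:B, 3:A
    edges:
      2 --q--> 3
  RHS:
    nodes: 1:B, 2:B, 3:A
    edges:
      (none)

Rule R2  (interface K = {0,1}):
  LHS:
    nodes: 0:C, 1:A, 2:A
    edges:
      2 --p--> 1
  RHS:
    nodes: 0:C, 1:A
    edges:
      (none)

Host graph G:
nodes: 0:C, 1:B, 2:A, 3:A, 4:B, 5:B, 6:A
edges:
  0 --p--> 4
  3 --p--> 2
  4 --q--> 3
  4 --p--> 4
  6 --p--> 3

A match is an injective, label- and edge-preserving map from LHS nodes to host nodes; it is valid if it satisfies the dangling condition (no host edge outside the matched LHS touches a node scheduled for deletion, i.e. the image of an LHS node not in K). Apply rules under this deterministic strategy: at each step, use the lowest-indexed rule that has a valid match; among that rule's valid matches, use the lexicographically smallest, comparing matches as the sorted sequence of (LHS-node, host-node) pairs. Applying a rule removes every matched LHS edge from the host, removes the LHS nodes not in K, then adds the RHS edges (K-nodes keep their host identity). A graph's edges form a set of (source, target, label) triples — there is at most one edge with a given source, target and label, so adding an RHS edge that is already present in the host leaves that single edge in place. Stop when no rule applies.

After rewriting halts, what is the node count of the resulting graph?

start.  V:7 E:5  edges: 0-p->4 3-p->2 4-q->3 4-p->4 6-p->3
1. fire R1 via {0↦1, 1↦5, 2↦4, 3↦3}  →  V:6 E:4  edges: 0-p->4 3-p->2 4-p->4 6-p->3
2. fire R0 via {0↦0, 1↦4}  →  V:5 E:2  edges: 3-p->2 6-p->3
3. fire R2 via {0↦0, 1↦3, 2↦6}  →  V:4 E:1  edges: 3-p->2
4. fire R2 via {0↦0, 1↦2, 2↦3}  →  V:3 E:0  edges: ∅
final graph: no rule applies after step 4
NF nodes: {0:C, 2:A, 5:B}

Answer: 3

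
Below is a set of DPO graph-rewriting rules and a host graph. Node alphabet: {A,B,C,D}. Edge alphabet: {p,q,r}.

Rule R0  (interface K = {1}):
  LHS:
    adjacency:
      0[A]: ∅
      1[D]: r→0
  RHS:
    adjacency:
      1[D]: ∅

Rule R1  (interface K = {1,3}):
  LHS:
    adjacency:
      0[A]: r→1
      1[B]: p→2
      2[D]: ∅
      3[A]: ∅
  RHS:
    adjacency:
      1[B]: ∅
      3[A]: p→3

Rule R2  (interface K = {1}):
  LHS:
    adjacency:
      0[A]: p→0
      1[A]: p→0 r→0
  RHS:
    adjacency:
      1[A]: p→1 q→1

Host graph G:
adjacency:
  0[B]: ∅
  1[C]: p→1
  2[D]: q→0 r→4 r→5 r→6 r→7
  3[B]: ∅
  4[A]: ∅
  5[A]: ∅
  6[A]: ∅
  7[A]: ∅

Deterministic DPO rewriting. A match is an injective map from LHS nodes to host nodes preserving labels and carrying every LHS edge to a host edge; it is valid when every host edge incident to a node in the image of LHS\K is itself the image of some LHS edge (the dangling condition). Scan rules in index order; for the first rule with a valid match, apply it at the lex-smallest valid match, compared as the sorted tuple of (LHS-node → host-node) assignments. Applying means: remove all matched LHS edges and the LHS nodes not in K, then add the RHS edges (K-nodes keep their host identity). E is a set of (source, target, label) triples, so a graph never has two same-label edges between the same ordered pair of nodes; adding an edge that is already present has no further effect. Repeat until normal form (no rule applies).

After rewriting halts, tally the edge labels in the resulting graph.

initial: |V|=8 |E|=6  E = 1-p->1 2-q->0 2-r->4 2-r->5 2-r->6 2-r->7
step 1: apply R0 at {0↦4, 1↦2}  → |V|=7 |E|=5  E = 1-p->1 2-q->0 2-r->5 2-r->6 2-r->7
step 2: apply R0 at {0↦5, 1↦2}  → |V|=6 |E|=4  E = 1-p->1 2-q->0 2-r->6 2-r->7
step 3: apply R0 at {0↦6, 1↦2}  → |V|=5 |E|=3  E = 1-p->1 2-q->0 2-r->7
step 4: apply R0 at {0↦7, 1↦2}  → |V|=4 |E|=2  E = 1-p->1 2-q->0
normal form: no rule applies after step 4
NF edges: [(1, 1, 'p'), (2, 0, 'q')]

Answer: p:1 q:1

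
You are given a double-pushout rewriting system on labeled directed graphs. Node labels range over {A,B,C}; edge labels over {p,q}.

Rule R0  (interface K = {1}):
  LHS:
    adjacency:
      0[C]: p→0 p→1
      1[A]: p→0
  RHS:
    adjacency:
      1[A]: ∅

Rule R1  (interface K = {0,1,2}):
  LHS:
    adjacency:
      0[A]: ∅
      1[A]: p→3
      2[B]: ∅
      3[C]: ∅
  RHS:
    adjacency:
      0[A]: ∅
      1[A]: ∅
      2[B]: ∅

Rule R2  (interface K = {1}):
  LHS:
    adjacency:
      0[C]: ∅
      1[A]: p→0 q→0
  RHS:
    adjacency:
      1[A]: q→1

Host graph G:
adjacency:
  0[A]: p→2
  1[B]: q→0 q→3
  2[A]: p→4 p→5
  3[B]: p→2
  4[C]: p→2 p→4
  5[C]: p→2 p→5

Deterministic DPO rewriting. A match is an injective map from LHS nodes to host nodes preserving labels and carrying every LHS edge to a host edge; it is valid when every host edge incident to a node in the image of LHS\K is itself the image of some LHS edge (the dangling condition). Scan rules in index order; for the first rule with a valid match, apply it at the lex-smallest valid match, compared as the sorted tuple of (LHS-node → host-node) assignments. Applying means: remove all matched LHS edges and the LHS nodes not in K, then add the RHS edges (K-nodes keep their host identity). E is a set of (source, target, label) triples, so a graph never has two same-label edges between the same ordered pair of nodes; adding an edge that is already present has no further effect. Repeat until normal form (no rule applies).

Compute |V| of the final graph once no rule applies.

Answer: 4

Derivation:
start.  V:6 E:10  edges: 0-p->2 1-q->0 1-q->3 2-p->4 2-p->5 3-p->2 4-p->2 4-p->4 5-p->2 5-p->5
1. fire R0 via {0↦4, 1↦2}  →  V:5 E:7  edges: 0-p->2 1-q->0 1-q->3 2-p->5 3-p->2 5-p->2 5-p->5
2. fire R0 via {0↦5, 1↦2}  →  V:4 E:4  edges: 0-p->2 1-q->0 1-q->3 3-p->2
final graph: no rule applies after step 2
NF nodes: {0:A, 1:B, 2:A, 3:B}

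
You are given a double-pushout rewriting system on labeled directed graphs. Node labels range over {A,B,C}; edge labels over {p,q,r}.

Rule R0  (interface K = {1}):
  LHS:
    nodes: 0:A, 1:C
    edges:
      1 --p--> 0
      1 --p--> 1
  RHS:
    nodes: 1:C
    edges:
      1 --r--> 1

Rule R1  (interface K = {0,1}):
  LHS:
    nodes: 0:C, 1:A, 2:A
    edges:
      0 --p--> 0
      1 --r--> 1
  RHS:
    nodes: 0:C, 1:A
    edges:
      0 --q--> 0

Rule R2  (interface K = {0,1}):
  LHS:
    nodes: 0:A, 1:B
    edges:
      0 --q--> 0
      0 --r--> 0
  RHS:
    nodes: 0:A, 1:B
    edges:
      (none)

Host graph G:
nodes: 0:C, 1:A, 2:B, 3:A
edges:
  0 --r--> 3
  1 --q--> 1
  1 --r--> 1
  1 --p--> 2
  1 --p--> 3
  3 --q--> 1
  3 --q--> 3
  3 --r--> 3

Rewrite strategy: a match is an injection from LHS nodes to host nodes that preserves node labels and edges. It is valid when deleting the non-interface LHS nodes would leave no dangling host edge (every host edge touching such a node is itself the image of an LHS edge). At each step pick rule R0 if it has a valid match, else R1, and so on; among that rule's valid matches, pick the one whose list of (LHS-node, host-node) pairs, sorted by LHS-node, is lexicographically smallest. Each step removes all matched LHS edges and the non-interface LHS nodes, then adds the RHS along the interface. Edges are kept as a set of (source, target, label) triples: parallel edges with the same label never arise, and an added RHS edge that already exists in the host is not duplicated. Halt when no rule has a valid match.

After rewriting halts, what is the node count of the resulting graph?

initial: |V|=4 |E|=8  E = 0-r->3 1-q->1 1-r->1 1-p->2 1-p->3 3-q->1 3-q->3 3-r->3
step 1: apply R2 at {0↦1, 1↦2}  → |V|=4 |E|=6  E = 0-r->3 1-p->2 1-p->3 3-q->1 3-q->3 3-r->3
step 2: apply R2 at {0↦3, 1↦2}  → |V|=4 |E|=4  E = 0-r->3 1-p->2 1-p->3 3-q->1
halt: no rule applies after step 2
NF nodes: {0:C, 1:A, 2:B, 3:A}

Answer: 4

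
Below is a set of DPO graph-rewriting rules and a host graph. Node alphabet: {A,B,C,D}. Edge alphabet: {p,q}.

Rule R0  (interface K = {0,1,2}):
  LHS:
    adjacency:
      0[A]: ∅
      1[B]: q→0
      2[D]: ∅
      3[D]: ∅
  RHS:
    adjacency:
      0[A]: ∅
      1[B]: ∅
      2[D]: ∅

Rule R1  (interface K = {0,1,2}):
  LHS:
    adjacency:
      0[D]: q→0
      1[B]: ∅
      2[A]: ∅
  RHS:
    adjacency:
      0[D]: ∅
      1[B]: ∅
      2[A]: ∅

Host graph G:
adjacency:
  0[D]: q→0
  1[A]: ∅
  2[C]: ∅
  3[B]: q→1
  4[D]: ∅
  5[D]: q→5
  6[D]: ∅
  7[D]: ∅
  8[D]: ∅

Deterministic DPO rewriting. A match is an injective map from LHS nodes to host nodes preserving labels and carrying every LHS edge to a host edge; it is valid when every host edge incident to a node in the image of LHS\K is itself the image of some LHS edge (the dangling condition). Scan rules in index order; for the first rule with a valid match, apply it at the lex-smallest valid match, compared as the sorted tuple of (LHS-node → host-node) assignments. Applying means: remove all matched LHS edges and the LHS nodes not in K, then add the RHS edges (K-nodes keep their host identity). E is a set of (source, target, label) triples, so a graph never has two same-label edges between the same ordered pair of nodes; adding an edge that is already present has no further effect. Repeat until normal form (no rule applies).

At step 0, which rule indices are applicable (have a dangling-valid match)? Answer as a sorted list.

R0: 20 valid matches — {0↦1, 1↦3, 2↦0, 3↦4}, {0↦1, 1↦3, 2↦0, 3↦6}, {0↦1, 1↦3, 2↦0, 3↦7} (+17 more)
R1: 2 valid matches — {0↦0, 1↦3, 2↦1}, {0↦5, 1↦3, 2↦1}

Answer: [R0,R1]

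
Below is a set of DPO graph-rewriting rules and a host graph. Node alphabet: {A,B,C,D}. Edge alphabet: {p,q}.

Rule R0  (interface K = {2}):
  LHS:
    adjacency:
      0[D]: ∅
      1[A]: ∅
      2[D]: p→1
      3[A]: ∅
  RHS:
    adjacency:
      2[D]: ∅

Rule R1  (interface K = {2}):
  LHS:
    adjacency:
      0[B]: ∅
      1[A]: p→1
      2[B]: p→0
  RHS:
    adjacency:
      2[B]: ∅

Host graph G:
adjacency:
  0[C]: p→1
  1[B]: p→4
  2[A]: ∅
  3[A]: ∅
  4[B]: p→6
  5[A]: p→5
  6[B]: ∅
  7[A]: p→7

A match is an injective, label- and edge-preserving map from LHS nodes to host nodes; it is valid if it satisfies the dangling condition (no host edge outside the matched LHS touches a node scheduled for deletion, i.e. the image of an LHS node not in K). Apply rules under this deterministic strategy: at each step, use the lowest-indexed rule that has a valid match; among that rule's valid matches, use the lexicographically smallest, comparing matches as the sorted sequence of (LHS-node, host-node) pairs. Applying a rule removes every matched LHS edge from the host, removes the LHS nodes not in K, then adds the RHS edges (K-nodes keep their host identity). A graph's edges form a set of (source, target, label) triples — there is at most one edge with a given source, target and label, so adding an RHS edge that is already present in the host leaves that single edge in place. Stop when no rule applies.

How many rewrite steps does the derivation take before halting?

Answer: 2

Derivation:
start.  V:8 E:5  edges: 0-p->1 1-p->4 4-p->6 5-p->5 7-p->7
1. fire R1 via {0↦6, 1↦5, 2↦4}  →  V:6 E:3  edges: 0-p->1 1-p->4 7-p->7
2. fire R1 via {0↦4, 1↦7, 2↦1}  →  V:4 E:1  edges: 0-p->1
final graph: no rule applies after step 2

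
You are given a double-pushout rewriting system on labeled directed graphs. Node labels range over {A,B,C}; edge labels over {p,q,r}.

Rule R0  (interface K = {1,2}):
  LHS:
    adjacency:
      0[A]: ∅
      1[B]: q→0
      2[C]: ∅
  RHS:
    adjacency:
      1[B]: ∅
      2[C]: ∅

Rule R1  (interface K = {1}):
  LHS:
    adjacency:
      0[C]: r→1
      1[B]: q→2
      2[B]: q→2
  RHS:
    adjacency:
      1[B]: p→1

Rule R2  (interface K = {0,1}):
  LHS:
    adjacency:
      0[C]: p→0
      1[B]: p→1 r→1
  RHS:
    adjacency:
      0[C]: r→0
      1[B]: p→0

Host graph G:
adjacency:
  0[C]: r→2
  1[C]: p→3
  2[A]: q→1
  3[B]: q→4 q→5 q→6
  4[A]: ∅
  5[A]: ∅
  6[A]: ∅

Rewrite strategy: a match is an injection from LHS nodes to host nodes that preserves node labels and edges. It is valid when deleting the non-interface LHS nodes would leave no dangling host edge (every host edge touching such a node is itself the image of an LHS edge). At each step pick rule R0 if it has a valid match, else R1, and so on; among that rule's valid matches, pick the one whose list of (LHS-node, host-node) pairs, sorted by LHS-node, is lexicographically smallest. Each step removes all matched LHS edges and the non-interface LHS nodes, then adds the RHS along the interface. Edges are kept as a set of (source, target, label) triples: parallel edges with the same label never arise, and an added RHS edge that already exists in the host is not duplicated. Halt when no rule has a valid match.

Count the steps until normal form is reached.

[0] host  ⇒  7 nodes, 6 edges  {0-r->2 1-p->3 2-q->1 3-q->4 3-q->5 3-q->6}
[1] R0 @ {0↦4, 1↦3, 2↦0}  ⇒  6 nodes, 5 edges  {0-r->2 1-p->3 2-q->1 3-q->5 3-q->6}
[2] R0 @ {0↦5, 1↦3, 2↦0}  ⇒  5 nodes, 4 edges  {0-r->2 1-p->3 2-q->1 3-q->6}
[3] R0 @ {0↦6, 1↦3, 2↦0}  ⇒  4 nodes, 3 edges  {0-r->2 1-p->3 2-q->1}
halt: no rule applies after step 3

Answer: 3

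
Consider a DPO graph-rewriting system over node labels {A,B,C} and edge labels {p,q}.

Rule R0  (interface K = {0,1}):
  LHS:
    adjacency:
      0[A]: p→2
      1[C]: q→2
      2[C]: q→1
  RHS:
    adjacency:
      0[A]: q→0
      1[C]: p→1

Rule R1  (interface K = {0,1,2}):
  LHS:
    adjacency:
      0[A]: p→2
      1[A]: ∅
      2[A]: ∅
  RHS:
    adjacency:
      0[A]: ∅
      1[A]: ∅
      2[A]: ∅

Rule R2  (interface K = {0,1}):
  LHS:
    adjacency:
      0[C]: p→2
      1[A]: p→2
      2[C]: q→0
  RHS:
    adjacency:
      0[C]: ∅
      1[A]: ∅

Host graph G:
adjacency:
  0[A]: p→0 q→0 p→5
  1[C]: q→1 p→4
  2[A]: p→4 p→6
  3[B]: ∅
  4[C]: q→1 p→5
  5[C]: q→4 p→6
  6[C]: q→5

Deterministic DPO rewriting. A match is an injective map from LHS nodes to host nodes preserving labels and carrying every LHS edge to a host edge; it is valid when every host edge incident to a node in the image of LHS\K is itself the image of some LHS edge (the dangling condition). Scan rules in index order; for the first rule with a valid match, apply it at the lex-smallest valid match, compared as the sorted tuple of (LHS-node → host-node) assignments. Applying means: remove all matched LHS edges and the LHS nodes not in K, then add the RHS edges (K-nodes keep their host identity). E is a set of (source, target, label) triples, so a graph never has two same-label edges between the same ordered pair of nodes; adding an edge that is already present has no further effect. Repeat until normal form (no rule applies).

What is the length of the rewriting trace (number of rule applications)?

[0] host  ⇒  7 nodes, 12 edges  {0-p->0 0-q->0 0-p->5 1-q->1 1-p->4 2-p->4 2-p->6 4-q->1 4-p->5 5-q->4 5-p->6 6-q->5}
[1] R2 @ {0↦5, 1↦2, 2↦6}  ⇒  6 nodes, 9 edges  {0-p->0 0-q->0 0-p->5 1-q->1 1-p->4 2-p->4 4-q->1 4-p->5 5-q->4}
[2] R2 @ {0↦4, 1↦0, 2↦5}  ⇒  5 nodes, 6 edges  {0-p->0 0-q->0 1-q->1 1-p->4 2-p->4 4-q->1}
[3] R2 @ {0↦1, 1↦2, 2↦4}  ⇒  4 nodes, 3 edges  {0-p->0 0-q->0 1-q->1}
normal form: no rule applies after step 3

Answer: 3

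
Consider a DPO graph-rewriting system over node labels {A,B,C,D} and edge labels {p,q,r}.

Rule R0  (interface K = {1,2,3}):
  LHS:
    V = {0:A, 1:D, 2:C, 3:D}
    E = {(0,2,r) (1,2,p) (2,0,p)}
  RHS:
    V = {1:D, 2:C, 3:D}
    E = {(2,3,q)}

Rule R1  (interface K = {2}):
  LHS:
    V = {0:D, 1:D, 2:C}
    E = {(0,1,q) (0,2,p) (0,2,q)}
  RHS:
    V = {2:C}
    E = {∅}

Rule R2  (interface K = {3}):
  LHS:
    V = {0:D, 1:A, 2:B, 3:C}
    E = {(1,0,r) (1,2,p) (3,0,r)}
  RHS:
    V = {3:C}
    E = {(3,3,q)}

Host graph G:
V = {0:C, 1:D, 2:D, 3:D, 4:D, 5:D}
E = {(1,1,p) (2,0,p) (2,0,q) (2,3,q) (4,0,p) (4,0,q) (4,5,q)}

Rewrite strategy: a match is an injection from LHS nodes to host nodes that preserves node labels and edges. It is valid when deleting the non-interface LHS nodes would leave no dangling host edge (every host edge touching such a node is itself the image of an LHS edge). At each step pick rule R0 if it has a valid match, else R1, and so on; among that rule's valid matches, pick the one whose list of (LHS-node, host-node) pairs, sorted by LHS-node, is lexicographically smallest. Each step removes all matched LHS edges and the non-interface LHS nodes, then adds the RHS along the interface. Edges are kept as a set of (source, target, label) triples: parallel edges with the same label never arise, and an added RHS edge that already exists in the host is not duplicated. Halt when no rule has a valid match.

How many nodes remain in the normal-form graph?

initial: |V|=6 |E|=7  E = 1-p->1 2-p->0 2-q->0 2-q->3 4-p->0 4-q->0 4-q->5
step 1: apply R1 at {0↦2, 1↦3, 2↦0}  → |V|=4 |E|=4  E = 1-p->1 4-p->0 4-q->0 4-q->5
step 2: apply R1 at {0↦4, 1↦5, 2↦0}  → |V|=2 |E|=1  E = 1-p->1
normal form: no rule applies after step 2
NF nodes: {0:C, 1:D}

Answer: 2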